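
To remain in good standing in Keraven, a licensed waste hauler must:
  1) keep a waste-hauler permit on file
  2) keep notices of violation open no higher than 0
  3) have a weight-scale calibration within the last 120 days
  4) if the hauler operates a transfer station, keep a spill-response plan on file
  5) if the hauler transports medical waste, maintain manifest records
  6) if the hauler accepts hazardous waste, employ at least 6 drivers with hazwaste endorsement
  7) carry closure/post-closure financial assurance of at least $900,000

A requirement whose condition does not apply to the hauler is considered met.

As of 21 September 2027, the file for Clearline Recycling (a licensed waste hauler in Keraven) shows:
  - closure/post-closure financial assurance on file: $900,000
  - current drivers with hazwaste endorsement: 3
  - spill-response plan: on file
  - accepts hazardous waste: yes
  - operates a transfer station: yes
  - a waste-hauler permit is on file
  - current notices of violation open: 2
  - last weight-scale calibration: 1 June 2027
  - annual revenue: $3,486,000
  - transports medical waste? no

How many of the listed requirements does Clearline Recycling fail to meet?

1. waste-hauler permit present → met
2. notices of violation open 2 > 0 → not met
3. weight-scale calibration 112 days ago vs limit 120 → met
4. condition 'operates a transfer station' holds; spill-response plan present → met
5. condition 'transports medical waste' does not hold → requirement n/a → met
6. condition 'accepts hazardous waste' holds; drivers with hazwaste endorsement 3 < 6 → not met
7. closure/post-closure financial assurance $900,000 ≥ $900,000 → met
Not met: 2 of 7

2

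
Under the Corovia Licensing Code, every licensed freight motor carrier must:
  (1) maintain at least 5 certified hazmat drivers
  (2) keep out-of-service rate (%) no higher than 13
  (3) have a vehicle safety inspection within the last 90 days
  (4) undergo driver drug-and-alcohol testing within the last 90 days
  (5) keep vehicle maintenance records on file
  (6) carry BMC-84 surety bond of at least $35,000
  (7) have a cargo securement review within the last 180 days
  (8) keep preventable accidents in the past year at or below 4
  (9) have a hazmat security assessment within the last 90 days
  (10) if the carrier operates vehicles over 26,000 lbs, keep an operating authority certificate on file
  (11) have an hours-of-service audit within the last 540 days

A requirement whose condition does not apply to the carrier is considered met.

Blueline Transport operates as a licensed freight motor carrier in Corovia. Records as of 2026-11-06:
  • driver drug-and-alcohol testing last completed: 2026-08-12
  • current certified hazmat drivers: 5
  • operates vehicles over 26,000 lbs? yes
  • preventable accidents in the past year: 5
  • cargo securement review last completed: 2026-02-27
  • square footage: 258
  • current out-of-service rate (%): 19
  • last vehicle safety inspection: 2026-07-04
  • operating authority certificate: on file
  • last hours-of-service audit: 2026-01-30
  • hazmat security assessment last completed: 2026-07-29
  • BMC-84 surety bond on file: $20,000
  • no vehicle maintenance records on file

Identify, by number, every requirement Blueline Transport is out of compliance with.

2, 3, 5, 6, 7, 8, 9

1. certified hazmat drivers 5 ≥ 5 → met
2. out-of-service rate (%) 19 > 13 → not met
3. vehicle safety inspection 125 days ago vs limit 90 → not met
4. driver drug-and-alcohol testing 86 days ago vs limit 90 → met
5. vehicle maintenance records absent → not met
6. BMC-84 surety bond $20,000 < $35,000 → not met
7. cargo securement review 252 days ago vs limit 180 → not met
8. preventable accidents in the past year 5 > 4 → not met
9. hazmat security assessment 100 days ago vs limit 90 → not met
10. condition 'operates vehicles over 26,000 lbs' holds; operating authority certificate present → met
11. hours-of-service audit 280 days ago vs limit 540 → met
Not met: 2, 3, 5, 6, 7, 8, 9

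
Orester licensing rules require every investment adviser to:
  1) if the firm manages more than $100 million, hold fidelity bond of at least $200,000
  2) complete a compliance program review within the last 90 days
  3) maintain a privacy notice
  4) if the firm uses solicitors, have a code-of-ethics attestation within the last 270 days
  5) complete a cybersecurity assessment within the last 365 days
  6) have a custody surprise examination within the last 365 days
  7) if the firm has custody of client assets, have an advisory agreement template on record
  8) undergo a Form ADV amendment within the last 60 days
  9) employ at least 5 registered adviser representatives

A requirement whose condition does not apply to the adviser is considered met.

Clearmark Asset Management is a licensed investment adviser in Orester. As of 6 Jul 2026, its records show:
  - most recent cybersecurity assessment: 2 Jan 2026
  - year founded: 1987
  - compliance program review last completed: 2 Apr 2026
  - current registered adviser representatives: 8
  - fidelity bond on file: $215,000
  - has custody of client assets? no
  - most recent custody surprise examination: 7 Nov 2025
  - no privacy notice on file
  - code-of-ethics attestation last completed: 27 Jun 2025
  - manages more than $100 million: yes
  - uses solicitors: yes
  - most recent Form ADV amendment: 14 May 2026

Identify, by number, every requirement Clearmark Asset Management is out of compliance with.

2, 3, 4

1. condition 'manages more than $100 million' holds; fidelity bond $215,000 ≥ $200,000 → met
2. compliance program review 95 days ago vs limit 90 → not met
3. privacy notice absent → not met
4. condition 'uses solicitors' holds; code-of-ethics attestation 374 days ago vs limit 270 → not met
5. cybersecurity assessment 185 days ago vs limit 365 → met
6. custody surprise examination 241 days ago vs limit 365 → met
7. condition 'has custody of client assets' does not hold → requirement n/a → met
8. Form ADV amendment 53 days ago vs limit 60 → met
9. registered adviser representatives 8 ≥ 5 → met
Not met: 2, 3, 4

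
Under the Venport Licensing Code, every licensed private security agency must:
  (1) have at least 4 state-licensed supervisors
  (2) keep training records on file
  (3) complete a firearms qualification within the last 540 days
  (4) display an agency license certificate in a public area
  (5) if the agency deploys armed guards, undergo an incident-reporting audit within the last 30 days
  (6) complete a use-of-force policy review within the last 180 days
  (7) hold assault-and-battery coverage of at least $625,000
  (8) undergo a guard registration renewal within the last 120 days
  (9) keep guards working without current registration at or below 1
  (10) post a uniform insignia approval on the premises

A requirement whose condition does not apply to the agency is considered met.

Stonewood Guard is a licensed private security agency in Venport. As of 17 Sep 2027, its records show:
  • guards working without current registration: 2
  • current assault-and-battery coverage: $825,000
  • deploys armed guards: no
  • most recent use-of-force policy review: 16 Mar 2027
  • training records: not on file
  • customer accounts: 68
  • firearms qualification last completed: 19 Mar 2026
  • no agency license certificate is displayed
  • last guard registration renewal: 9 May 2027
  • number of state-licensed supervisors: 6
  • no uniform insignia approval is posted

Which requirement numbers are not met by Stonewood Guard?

1. state-licensed supervisors 6 ≥ 4 → met
2. training records absent → not met
3. firearms qualification 547 days ago vs limit 540 → not met
4. agency license certificate absent → not met
5. condition 'deploys armed guards' does not hold → requirement n/a → met
6. use-of-force policy review 185 days ago vs limit 180 → not met
7. assault-and-battery coverage $825,000 ≥ $625,000 → met
8. guard registration renewal 131 days ago vs limit 120 → not met
9. guards working without current registration 2 > 1 → not met
10. uniform insignia approval absent → not met
Not met: 2, 3, 4, 6, 8, 9, 10

2, 3, 4, 6, 8, 9, 10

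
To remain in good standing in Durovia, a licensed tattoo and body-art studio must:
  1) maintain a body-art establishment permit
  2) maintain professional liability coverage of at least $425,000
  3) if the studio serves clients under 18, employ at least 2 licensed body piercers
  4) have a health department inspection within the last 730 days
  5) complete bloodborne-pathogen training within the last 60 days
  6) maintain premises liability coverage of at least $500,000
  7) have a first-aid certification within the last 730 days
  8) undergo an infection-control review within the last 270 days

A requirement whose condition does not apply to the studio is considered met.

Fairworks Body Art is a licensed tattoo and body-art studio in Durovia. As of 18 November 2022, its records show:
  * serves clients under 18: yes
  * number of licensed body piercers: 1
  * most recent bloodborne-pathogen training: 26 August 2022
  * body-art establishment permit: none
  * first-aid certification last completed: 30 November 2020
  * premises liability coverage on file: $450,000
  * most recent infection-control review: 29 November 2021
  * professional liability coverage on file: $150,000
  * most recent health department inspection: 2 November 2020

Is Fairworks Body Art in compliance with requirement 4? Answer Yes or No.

4. health department inspection 746 days ago vs limit 730 → not met

No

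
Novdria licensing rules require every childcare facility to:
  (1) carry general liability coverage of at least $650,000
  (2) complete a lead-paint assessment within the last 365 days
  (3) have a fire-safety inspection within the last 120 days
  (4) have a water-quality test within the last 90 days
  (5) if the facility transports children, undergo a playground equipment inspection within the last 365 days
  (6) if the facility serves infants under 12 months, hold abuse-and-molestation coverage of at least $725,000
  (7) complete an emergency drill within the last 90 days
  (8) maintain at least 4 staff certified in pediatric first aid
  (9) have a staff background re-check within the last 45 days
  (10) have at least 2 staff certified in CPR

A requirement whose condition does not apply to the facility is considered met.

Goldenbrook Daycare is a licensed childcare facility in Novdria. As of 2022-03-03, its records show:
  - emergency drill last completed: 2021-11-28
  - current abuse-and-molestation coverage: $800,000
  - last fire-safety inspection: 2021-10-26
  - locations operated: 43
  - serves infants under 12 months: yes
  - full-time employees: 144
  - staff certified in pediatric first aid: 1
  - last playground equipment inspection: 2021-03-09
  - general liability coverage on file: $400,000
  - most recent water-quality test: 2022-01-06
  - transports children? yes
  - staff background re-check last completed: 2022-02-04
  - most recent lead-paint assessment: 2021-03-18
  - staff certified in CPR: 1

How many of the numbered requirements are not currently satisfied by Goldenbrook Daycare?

5

1. general liability coverage $400,000 < $650,000 → not met
2. lead-paint assessment 350 days ago vs limit 365 → met
3. fire-safety inspection 128 days ago vs limit 120 → not met
4. water-quality test 56 days ago vs limit 90 → met
5. condition 'transports children' holds; playground equipment inspection 359 days ago vs limit 365 → met
6. condition 'serves infants under 12 months' holds; abuse-and-molestation coverage $800,000 ≥ $725,000 → met
7. emergency drill 95 days ago vs limit 90 → not met
8. staff certified in pediatric first aid 1 < 4 → not met
9. staff background re-check 27 days ago vs limit 45 → met
10. staff certified in CPR 1 < 2 → not met
Not met: 5 of 10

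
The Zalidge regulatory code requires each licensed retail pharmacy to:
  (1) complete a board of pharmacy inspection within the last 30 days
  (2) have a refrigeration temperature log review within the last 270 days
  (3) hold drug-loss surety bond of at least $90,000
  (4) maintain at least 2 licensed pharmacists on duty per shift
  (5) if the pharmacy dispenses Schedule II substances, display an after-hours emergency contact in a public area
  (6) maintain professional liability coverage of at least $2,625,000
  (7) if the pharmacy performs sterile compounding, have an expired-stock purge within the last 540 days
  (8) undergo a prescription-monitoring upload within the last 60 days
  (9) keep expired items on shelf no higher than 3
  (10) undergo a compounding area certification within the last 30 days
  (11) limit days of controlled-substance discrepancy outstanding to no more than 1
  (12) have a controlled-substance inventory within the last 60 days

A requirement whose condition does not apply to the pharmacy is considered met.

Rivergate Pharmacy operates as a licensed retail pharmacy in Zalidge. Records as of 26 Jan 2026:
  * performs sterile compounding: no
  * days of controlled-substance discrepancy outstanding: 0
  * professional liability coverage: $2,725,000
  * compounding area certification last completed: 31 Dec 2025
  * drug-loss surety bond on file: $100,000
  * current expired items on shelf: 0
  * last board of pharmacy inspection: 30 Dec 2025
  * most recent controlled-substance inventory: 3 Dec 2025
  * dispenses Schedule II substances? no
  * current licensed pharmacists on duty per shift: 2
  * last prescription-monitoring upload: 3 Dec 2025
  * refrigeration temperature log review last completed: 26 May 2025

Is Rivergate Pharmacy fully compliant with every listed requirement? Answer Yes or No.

Yes

1. board of pharmacy inspection 27 days ago vs limit 30 → met
2. refrigeration temperature log review 245 days ago vs limit 270 → met
3. drug-loss surety bond $100,000 ≥ $90,000 → met
4. licensed pharmacists on duty per shift 2 ≥ 2 → met
5. condition 'dispenses Schedule II substances' does not hold → requirement n/a → met
6. professional liability coverage $2,725,000 ≥ $2,625,000 → met
7. condition 'performs sterile compounding' does not hold → requirement n/a → met
8. prescription-monitoring upload 54 days ago vs limit 60 → met
9. expired items on shelf 0 ≤ 3 → met
10. compounding area certification 26 days ago vs limit 30 → met
11. days of controlled-substance discrepancy outstanding 0 ≤ 1 → met
12. controlled-substance inventory 54 days ago vs limit 60 → met
All met.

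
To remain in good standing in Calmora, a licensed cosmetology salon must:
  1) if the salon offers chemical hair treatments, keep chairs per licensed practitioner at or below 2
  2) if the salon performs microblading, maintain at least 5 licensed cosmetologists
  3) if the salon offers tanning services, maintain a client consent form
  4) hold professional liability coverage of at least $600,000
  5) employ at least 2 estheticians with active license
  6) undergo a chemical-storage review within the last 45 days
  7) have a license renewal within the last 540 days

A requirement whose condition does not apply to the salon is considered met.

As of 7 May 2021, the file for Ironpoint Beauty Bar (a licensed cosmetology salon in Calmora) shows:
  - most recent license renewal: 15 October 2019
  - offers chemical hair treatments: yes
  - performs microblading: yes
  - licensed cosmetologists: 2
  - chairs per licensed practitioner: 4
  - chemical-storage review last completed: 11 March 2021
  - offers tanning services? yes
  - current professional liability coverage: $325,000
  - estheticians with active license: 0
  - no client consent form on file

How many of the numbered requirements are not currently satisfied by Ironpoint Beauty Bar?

1. condition 'offers chemical hair treatments' holds; chairs per licensed practitioner 4 > 2 → not met
2. condition 'performs microblading' holds; licensed cosmetologists 2 < 5 → not met
3. condition 'offers tanning services' holds; client consent form absent → not met
4. professional liability coverage $325,000 < $600,000 → not met
5. estheticians with active license 0 < 2 → not met
6. chemical-storage review 57 days ago vs limit 45 → not met
7. license renewal 570 days ago vs limit 540 → not met
Not met: 7 of 7

7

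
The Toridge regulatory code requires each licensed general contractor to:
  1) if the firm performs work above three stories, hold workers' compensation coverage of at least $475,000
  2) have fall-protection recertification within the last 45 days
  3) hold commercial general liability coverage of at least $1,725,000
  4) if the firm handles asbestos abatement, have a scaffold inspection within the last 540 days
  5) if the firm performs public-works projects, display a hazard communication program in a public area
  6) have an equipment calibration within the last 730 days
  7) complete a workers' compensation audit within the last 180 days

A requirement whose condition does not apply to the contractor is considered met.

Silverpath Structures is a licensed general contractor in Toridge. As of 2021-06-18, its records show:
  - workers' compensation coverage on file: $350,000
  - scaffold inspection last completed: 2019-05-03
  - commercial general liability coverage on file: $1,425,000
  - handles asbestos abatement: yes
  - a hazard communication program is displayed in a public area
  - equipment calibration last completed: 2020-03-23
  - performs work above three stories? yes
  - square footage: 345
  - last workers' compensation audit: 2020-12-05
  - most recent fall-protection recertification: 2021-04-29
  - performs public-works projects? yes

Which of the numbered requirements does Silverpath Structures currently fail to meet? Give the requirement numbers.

1, 2, 3, 4, 7

1. condition 'performs work above three stories' holds; workers' compensation coverage $350,000 < $475,000 → not met
2. fall-protection recertification 50 days ago vs limit 45 → not met
3. commercial general liability coverage $1,425,000 < $1,725,000 → not met
4. condition 'handles asbestos abatement' holds; scaffold inspection 777 days ago vs limit 540 → not met
5. condition 'performs public-works projects' holds; hazard communication program present → met
6. equipment calibration 452 days ago vs limit 730 → met
7. workers' compensation audit 195 days ago vs limit 180 → not met
Not met: 1, 2, 3, 4, 7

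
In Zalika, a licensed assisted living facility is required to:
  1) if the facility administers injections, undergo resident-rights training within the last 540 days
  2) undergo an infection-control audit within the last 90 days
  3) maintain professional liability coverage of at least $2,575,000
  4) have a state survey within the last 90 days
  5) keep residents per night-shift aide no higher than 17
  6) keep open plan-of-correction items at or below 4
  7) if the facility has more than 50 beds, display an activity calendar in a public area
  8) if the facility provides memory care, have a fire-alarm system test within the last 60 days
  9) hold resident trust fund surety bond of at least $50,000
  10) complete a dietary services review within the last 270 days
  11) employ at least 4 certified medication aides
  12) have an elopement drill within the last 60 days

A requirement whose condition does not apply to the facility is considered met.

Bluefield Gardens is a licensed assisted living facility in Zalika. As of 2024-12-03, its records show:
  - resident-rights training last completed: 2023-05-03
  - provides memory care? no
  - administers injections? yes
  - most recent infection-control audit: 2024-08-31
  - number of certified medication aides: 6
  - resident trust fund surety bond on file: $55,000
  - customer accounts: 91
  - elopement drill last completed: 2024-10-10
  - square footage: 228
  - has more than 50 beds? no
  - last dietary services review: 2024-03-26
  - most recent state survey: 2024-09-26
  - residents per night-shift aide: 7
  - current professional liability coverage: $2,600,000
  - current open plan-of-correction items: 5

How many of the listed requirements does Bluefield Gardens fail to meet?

1. condition 'administers injections' holds; resident-rights training 580 days ago vs limit 540 → not met
2. infection-control audit 94 days ago vs limit 90 → not met
3. professional liability coverage $2,600,000 ≥ $2,575,000 → met
4. state survey 68 days ago vs limit 90 → met
5. residents per night-shift aide 7 ≤ 17 → met
6. open plan-of-correction items 5 > 4 → not met
7. condition 'has more than 50 beds' does not hold → requirement n/a → met
8. condition 'provides memory care' does not hold → requirement n/a → met
9. resident trust fund surety bond $55,000 ≥ $50,000 → met
10. dietary services review 252 days ago vs limit 270 → met
11. certified medication aides 6 ≥ 4 → met
12. elopement drill 54 days ago vs limit 60 → met
Not met: 3 of 12

3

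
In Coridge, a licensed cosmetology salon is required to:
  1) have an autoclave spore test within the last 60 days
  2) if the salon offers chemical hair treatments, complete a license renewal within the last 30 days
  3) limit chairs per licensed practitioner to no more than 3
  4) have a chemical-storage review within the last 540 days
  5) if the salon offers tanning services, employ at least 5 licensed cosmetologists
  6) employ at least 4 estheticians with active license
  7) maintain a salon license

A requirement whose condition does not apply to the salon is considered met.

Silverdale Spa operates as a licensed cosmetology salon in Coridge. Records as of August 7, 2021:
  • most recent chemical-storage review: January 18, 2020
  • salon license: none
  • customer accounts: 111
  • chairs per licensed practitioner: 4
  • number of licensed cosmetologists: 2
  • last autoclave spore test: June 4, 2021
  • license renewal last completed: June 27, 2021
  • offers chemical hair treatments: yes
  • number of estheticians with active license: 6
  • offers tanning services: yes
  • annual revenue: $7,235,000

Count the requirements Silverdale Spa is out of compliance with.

1. autoclave spore test 64 days ago vs limit 60 → not met
2. condition 'offers chemical hair treatments' holds; license renewal 41 days ago vs limit 30 → not met
3. chairs per licensed practitioner 4 > 3 → not met
4. chemical-storage review 567 days ago vs limit 540 → not met
5. condition 'offers tanning services' holds; licensed cosmetologists 2 < 5 → not met
6. estheticians with active license 6 ≥ 4 → met
7. salon license absent → not met
Not met: 6 of 7

6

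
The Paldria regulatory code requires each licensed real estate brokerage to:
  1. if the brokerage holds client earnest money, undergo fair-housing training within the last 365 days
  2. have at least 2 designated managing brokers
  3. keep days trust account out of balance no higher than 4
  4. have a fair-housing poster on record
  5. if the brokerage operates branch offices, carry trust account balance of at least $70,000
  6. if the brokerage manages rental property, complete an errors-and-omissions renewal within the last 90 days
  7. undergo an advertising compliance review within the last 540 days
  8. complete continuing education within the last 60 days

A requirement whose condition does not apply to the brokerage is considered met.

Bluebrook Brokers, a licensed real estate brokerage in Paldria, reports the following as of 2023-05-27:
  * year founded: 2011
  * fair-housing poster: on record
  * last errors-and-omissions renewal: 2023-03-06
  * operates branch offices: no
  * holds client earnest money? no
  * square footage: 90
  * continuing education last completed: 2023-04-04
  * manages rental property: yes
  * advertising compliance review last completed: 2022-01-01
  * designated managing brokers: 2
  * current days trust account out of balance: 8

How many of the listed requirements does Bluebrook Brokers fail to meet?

1. condition 'holds client earnest money' does not hold → requirement n/a → met
2. designated managing brokers 2 ≥ 2 → met
3. days trust account out of balance 8 > 4 → not met
4. fair-housing poster present → met
5. condition 'operates branch offices' does not hold → requirement n/a → met
6. condition 'manages rental property' holds; errors-and-omissions renewal 82 days ago vs limit 90 → met
7. advertising compliance review 511 days ago vs limit 540 → met
8. continuing education 53 days ago vs limit 60 → met
Not met: 1 of 8

1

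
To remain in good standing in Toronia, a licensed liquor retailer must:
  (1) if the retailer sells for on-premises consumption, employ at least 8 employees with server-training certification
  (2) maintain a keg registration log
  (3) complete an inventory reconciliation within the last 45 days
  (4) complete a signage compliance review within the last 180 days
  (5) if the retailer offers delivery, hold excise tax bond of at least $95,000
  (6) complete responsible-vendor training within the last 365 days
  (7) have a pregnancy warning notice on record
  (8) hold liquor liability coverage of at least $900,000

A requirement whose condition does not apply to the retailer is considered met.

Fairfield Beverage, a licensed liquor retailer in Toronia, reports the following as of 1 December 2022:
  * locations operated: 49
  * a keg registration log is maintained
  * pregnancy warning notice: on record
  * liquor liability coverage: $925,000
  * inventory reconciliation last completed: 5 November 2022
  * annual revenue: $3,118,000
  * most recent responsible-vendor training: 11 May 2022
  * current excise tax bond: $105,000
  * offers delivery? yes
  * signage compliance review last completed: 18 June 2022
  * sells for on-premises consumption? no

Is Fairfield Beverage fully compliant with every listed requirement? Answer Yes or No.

1. condition 'sells for on-premises consumption' does not hold → requirement n/a → met
2. keg registration log present → met
3. inventory reconciliation 26 days ago vs limit 45 → met
4. signage compliance review 166 days ago vs limit 180 → met
5. condition 'offers delivery' holds; excise tax bond $105,000 ≥ $95,000 → met
6. responsible-vendor training 204 days ago vs limit 365 → met
7. pregnancy warning notice present → met
8. liquor liability coverage $925,000 ≥ $900,000 → met
All met.

Yes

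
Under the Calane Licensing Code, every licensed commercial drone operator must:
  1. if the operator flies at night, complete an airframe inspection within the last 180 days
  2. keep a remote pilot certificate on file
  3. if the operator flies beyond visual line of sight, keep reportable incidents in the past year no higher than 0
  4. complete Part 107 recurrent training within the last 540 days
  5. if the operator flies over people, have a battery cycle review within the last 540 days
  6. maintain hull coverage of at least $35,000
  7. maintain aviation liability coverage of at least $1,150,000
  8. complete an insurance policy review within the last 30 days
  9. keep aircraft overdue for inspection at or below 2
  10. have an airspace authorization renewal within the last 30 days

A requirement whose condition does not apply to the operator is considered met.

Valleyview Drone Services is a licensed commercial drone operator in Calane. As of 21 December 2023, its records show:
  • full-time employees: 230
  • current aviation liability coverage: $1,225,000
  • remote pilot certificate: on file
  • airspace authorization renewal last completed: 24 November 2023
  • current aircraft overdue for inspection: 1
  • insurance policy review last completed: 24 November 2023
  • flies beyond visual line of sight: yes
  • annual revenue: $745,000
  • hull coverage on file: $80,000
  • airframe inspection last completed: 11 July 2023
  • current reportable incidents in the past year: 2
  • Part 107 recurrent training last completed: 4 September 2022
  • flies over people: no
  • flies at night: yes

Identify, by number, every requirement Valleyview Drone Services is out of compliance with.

1. condition 'flies at night' holds; airframe inspection 163 days ago vs limit 180 → met
2. remote pilot certificate present → met
3. condition 'flies beyond visual line of sight' holds; reportable incidents in the past year 2 > 0 → not met
4. Part 107 recurrent training 473 days ago vs limit 540 → met
5. condition 'flies over people' does not hold → requirement n/a → met
6. hull coverage $80,000 ≥ $35,000 → met
7. aviation liability coverage $1,225,000 ≥ $1,150,000 → met
8. insurance policy review 27 days ago vs limit 30 → met
9. aircraft overdue for inspection 1 ≤ 2 → met
10. airspace authorization renewal 27 days ago vs limit 30 → met
Not met: 3

3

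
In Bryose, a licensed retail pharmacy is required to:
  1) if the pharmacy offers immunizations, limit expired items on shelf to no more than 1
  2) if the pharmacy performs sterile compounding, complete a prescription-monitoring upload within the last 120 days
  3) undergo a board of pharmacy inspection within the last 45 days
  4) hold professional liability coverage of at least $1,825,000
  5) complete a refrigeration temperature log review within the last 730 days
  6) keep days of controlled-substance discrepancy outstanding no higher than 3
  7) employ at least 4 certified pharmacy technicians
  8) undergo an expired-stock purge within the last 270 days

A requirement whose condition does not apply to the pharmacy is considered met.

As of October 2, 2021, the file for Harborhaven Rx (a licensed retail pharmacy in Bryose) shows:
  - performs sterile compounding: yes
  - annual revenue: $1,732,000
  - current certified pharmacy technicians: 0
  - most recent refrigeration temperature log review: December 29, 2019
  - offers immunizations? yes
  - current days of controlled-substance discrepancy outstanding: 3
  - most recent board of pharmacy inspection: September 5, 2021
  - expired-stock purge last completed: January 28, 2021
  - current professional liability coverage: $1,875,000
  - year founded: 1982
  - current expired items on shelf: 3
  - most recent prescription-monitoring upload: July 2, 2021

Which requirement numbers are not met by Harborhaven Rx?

1, 7

1. condition 'offers immunizations' holds; expired items on shelf 3 > 1 → not met
2. condition 'performs sterile compounding' holds; prescription-monitoring upload 92 days ago vs limit 120 → met
3. board of pharmacy inspection 27 days ago vs limit 45 → met
4. professional liability coverage $1,875,000 ≥ $1,825,000 → met
5. refrigeration temperature log review 643 days ago vs limit 730 → met
6. days of controlled-substance discrepancy outstanding 3 ≤ 3 → met
7. certified pharmacy technicians 0 < 4 → not met
8. expired-stock purge 247 days ago vs limit 270 → met
Not met: 1, 7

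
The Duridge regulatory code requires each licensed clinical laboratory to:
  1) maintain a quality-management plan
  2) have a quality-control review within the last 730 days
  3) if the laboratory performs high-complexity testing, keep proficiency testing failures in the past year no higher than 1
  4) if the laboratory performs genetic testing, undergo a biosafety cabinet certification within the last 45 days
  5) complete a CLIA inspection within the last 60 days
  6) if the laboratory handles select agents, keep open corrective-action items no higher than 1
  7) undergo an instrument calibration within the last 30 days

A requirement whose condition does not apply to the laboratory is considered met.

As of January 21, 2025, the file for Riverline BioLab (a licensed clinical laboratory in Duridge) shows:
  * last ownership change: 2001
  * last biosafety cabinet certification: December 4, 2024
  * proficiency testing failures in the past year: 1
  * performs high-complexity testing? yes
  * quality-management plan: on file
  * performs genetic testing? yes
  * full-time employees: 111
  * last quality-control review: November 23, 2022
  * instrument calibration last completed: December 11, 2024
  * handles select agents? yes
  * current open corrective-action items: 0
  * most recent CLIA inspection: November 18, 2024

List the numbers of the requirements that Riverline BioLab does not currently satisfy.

2, 4, 5, 7

1. quality-management plan present → met
2. quality-control review 790 days ago vs limit 730 → not met
3. condition 'performs high-complexity testing' holds; proficiency testing failures in the past year 1 ≤ 1 → met
4. condition 'performs genetic testing' holds; biosafety cabinet certification 48 days ago vs limit 45 → not met
5. CLIA inspection 64 days ago vs limit 60 → not met
6. condition 'handles select agents' holds; open corrective-action items 0 ≤ 1 → met
7. instrument calibration 41 days ago vs limit 30 → not met
Not met: 2, 4, 5, 7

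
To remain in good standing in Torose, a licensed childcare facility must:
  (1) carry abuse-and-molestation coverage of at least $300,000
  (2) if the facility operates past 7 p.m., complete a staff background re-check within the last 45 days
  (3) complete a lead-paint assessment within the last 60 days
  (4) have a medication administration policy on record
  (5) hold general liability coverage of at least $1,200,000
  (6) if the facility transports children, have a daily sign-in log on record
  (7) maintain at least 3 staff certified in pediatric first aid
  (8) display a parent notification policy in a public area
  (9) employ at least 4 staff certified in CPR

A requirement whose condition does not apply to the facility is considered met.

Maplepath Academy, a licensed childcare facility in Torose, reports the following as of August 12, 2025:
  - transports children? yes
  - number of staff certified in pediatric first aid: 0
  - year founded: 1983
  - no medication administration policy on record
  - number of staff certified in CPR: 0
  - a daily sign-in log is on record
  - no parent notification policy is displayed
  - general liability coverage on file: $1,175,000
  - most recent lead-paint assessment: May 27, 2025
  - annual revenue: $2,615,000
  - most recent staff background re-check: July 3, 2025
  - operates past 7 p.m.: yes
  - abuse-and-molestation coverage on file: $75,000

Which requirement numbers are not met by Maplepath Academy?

1, 3, 4, 5, 7, 8, 9

1. abuse-and-molestation coverage $75,000 < $300,000 → not met
2. condition 'operates past 7 p.m.' holds; staff background re-check 40 days ago vs limit 45 → met
3. lead-paint assessment 77 days ago vs limit 60 → not met
4. medication administration policy absent → not met
5. general liability coverage $1,175,000 < $1,200,000 → not met
6. condition 'transports children' holds; daily sign-in log present → met
7. staff certified in pediatric first aid 0 < 3 → not met
8. parent notification policy absent → not met
9. staff certified in CPR 0 < 4 → not met
Not met: 1, 3, 4, 5, 7, 8, 9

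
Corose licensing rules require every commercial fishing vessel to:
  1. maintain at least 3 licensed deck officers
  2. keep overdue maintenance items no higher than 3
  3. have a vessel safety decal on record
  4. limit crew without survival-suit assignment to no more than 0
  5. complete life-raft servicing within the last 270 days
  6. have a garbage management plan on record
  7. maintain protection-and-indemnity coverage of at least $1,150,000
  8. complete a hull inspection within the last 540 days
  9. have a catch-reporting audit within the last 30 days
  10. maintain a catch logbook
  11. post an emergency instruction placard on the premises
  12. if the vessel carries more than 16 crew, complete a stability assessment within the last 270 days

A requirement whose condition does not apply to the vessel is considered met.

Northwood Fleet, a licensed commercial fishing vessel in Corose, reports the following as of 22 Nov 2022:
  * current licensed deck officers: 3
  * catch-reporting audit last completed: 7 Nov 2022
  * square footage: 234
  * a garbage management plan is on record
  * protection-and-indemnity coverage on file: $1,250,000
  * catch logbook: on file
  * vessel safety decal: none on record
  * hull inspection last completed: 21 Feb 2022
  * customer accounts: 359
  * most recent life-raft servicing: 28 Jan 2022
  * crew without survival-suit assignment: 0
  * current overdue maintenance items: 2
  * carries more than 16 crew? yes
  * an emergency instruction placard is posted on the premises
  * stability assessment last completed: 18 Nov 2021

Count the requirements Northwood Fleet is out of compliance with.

1. licensed deck officers 3 ≥ 3 → met
2. overdue maintenance items 2 ≤ 3 → met
3. vessel safety decal absent → not met
4. crew without survival-suit assignment 0 ≤ 0 → met
5. life-raft servicing 298 days ago vs limit 270 → not met
6. garbage management plan present → met
7. protection-and-indemnity coverage $1,250,000 ≥ $1,150,000 → met
8. hull inspection 274 days ago vs limit 540 → met
9. catch-reporting audit 15 days ago vs limit 30 → met
10. catch logbook present → met
11. emergency instruction placard present → met
12. condition 'carries more than 16 crew' holds; stability assessment 369 days ago vs limit 270 → not met
Not met: 3 of 12

3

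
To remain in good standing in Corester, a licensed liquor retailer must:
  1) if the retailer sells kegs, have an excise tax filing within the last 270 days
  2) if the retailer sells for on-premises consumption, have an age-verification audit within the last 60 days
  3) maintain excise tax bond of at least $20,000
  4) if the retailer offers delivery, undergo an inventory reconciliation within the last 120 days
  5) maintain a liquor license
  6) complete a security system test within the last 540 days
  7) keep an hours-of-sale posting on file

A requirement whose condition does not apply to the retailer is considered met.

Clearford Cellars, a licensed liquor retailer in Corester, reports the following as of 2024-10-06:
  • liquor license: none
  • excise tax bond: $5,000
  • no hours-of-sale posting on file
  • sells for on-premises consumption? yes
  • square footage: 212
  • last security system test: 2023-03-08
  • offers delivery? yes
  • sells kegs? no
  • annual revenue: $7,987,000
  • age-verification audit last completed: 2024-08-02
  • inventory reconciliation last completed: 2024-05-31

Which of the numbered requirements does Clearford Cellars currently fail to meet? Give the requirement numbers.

1. condition 'sells kegs' does not hold → requirement n/a → met
2. condition 'sells for on-premises consumption' holds; age-verification audit 65 days ago vs limit 60 → not met
3. excise tax bond $5,000 < $20,000 → not met
4. condition 'offers delivery' holds; inventory reconciliation 128 days ago vs limit 120 → not met
5. liquor license absent → not met
6. security system test 578 days ago vs limit 540 → not met
7. hours-of-sale posting absent → not met
Not met: 2, 3, 4, 5, 6, 7

2, 3, 4, 5, 6, 7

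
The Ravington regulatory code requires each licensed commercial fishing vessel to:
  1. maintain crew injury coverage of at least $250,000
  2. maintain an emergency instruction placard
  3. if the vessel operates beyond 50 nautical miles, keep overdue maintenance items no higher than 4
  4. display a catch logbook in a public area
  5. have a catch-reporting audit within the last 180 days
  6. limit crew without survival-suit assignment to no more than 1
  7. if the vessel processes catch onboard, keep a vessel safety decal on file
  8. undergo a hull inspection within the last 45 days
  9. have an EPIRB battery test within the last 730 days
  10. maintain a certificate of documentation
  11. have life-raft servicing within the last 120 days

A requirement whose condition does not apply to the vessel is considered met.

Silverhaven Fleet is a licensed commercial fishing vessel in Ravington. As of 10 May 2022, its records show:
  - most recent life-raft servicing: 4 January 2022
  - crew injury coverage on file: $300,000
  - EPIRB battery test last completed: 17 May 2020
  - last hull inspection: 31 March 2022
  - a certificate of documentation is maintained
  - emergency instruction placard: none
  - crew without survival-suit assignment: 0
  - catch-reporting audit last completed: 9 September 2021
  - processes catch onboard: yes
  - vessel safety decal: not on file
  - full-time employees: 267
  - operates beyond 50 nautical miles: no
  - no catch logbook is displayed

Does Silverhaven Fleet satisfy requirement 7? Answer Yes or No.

No

7. condition 'processes catch onboard' holds; vessel safety decal absent → not met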